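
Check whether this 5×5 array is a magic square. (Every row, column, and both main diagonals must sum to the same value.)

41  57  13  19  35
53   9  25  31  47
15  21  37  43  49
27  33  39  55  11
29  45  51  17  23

Row 1: 41 + 57 + 13 + 19 + 35 = 165.
Row 2: 53 + 9 + 25 + 31 + 47 = 165.
Row 3: 15 + 21 + 37 + 43 + 49 = 165.
Row 4: 27 + 33 + 39 + 55 + 11 = 165.
Row 5: 29 + 45 + 51 + 17 + 23 = 165.
Column 1: 41 + 53 + 15 + 27 + 29 = 165.
Column 2: 57 + 9 + 21 + 33 + 45 = 165.
Column 3: 13 + 25 + 37 + 39 + 51 = 165.
Column 4: 19 + 31 + 43 + 55 + 17 = 165.
Column 5: 35 + 47 + 49 + 11 + 23 = 165.
Main diagonal: 41 + 9 + 37 + 55 + 23 = 165.
Anti-diagonal: 35 + 31 + 37 + 33 + 29 = 165.
All lines sum to 165.

Yes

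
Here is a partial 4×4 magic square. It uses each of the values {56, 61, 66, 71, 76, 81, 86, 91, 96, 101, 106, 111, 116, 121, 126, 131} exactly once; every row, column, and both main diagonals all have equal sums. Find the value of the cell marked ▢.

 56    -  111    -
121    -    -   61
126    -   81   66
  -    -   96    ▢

131

The 16 entries sum to 1496, so each line sums to 1496/4 = 374.
Row 3 must total 374; the given cells sum to 273, so (3,2) = 101.
Column 1 must total 374; the given cells sum to 303, so (4,1) = 71.
Column 3 must total 374; the given cells sum to 288, so (2,3) = 86.
Anti-diagonal needs 374; the known cells sum to 258, so (1,4) = 116.
Row 1: 56 + 111 + 116 + ? = 374, so (1,2) = 91.
The remaining cell in row 2 is (2,2) = 374 − 268 = 106.
Using column 2: 91 + 106 + 101 + ? → (4,2) = 374 − 298 = 76.
Column 4 needs 374; the known cells sum to 243, so (4,4) = 131.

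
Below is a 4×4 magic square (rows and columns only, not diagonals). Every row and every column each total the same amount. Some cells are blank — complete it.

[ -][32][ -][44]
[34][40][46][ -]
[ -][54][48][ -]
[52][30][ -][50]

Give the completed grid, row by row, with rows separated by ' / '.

Column 2 is already complete: 32 + 40 + 54 + 30 = 156, so that is the magic constant.
Row 2: 34 + 40 + 46 + ? = 156, so (2,4) = 36.
Row 4 must total 156; the given cells sum to 132, so (4,3) = 24.
The remaining cell in column 3 is (1,3) = 156 − 118 = 38.
The remaining cell in column 4 is (3,4) = 156 − 130 = 26.
Using row 1: 32 + 38 + 44 + ? → (1,1) = 156 − 114 = 42.
The remaining cell in row 3 is (3,1) = 156 − 128 = 28.

42 32 38 44 / 34 40 46 36 / 28 54 48 26 / 52 30 24 50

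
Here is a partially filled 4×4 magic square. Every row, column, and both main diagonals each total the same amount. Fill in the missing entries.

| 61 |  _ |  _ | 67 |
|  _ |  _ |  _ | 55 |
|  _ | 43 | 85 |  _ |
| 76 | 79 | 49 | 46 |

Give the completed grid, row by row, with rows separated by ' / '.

Row 4 is already complete: 76 + 79 + 49 + 46 = 250, so that is the magic constant.
Column 4 needs 250; the known cells sum to 168, so (3,4) = 82.
Using main diagonal: 61 + 85 + 46 + ? → (2,2) = 250 − 192 = 58.
Anti-diagonal must total 250; the given cells sum to 186, so (2,3) = 64.
Using row 2: 58 + 64 + 55 + ? → (2,1) = 250 − 177 = 73.
Row 3 must total 250; the given cells sum to 210, so (3,1) = 40.
The remaining cell in column 2 is (1,2) = 250 − 180 = 70.
Using column 3: 64 + 85 + 49 + ? → (1,3) = 250 − 198 = 52.

61 70 52 67 / 73 58 64 55 / 40 43 85 82 / 76 79 49 46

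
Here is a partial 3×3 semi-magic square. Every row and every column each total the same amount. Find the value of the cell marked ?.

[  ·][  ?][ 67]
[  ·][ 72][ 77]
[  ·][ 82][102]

92

Column 3 is complete and sums to 246; that is the magic constant.
Row 2: 72 + 77 + ? = 246, so (2,1) = 97.
The remaining cell in row 3 is (3,1) = 246 − 184 = 62.
Using column 1: 97 + 62 + ? → (1,1) = 246 − 159 = 87.
Column 2: 72 + 82 + ? = 246, so (1,2) = 92.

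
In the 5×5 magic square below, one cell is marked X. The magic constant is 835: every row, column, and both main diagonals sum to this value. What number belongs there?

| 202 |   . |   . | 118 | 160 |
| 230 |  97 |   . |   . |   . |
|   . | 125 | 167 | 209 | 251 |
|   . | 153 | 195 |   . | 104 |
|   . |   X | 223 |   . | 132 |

216

From row 3, 835 − (125 + 167 + 209 + 251) gives (3,1) = 83.
From column 5, 835 − (160 + 251 + 104 + 132) gives (2,5) = 188.
Main diagonal must total 835; the given cells sum to 598, so (4,4) = 237.
Using row 4: 153 + 195 + 237 + 104 + ? → (4,1) = 835 − 689 = 146.
Column 1: 202 + 230 + 83 + 146 + ? = 835, so (5,1) = 174.
Using anti-diagonal: 160 + 167 + 153 + 174 + ? → (2,4) = 835 − 654 = 181.
Row 2 must total 835; the given cells sum to 696, so (2,3) = 139.
Column 3 must total 835; the given cells sum to 724, so (1,3) = 111.
Column 4: 118 + 181 + 209 + 237 + ? = 835, so (5,4) = 90.
Row 1 must total 835; the given cells sum to 591, so (1,2) = 244.
Row 5 needs 835; the known cells sum to 619, so (5,2) = 216.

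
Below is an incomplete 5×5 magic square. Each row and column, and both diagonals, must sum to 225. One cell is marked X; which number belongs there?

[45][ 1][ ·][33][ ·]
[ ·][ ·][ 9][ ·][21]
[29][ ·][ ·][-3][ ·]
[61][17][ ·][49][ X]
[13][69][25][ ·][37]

5

The remaining cell in row 5 is (5,4) = 225 − 144 = 81.
From column 1, 225 − (45 + 29 + 61 + 13) gives (2,1) = 77.
Column 4: 33 + (-3) + 49 + 81 + ? = 225, so (2,4) = 65.
Row 2: 77 + 9 + 65 + 21 + ? = 225, so (2,2) = 53.
The remaining cell in column 2 is (3,2) = 225 − 140 = 85.
From main diagonal, 225 − (45 + 53 + 49 + 37) gives (3,3) = 41.
Anti-diagonal must total 225; the given cells sum to 136, so (1,5) = 89.
The remaining cell in row 1 is (1,3) = 225 − 168 = 57.
Using row 3: 29 + 85 + 41 + (-3) + ? → (3,5) = 225 − 152 = 73.
From column 3, 225 − (57 + 9 + 41 + 25) gives (4,3) = 93.
Using column 5: 89 + 21 + 73 + 37 + ? → (4,5) = 225 − 220 = 5.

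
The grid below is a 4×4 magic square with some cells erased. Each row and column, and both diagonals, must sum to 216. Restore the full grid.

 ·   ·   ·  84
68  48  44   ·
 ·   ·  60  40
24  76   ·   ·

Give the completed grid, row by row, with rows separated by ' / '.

The remaining cell in row 2 is (2,4) = 216 − 160 = 56.
The remaining cell in column 4 is (4,4) = 216 − 180 = 36.
From main diagonal, 216 − (48 + 60 + 36) gives (1,1) = 72.
Anti-diagonal must total 216; the given cells sum to 152, so (3,2) = 64.
From row 3, 216 − (64 + 60 + 40) gives (3,1) = 52.
Row 4 needs 216; the known cells sum to 136, so (4,3) = 80.
The remaining cell in column 2 is (1,2) = 216 − 188 = 28.
Using column 3: 44 + 60 + 80 + ? → (1,3) = 216 − 184 = 32.

72 28 32 84 / 68 48 44 56 / 52 64 60 40 / 24 76 80 36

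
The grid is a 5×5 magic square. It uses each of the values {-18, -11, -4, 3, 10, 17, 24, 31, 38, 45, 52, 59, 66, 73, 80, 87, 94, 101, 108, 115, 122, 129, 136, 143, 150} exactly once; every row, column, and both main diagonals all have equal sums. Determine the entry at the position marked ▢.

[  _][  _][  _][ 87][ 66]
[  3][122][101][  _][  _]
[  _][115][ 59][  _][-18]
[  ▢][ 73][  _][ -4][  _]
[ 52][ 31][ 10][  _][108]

94

The 25 entries sum to 1650, so each line sums to 1650/5 = 330.
Row 5 needs 330; the known cells sum to 201, so (5,4) = 129.
From column 2, 330 − (122 + 115 + 73 + 31) gives (1,2) = -11.
Main diagonal needs 330; the known cells sum to 285, so (1,1) = 45.
Anti-diagonal must total 330; the given cells sum to 250, so (2,4) = 80.
Row 1 needs 330; the known cells sum to 187, so (1,3) = 143.
Row 2: 3 + 122 + 101 + 80 + ? = 330, so (2,5) = 24.
Column 3 needs 330; the known cells sum to 313, so (4,3) = 17.
Column 4 needs 330; the known cells sum to 292, so (3,4) = 38.
From column 5, 330 − (66 + 24 + (-18) + 108) gives (4,5) = 150.
From row 3, 330 − (115 + 59 + 38 + (-18)) gives (3,1) = 136.
The remaining cell in row 4 is (4,1) = 330 − 236 = 94.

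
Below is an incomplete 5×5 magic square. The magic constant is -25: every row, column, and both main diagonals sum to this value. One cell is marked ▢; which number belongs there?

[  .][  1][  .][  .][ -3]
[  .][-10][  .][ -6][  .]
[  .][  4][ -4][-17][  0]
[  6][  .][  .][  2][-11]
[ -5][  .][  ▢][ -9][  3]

-1

The remaining cell in row 3 is (3,1) = -25 − (-17) = -8.
Column 4 must total -25; the given cells sum to -30, so (1,4) = 5.
From column 5, -25 − (-3 + 0 + (-11) + 3) gives (2,5) = -14.
From main diagonal, -25 − (-10 + (-4) + 2 + 3) gives (1,1) = -16.
The remaining cell in anti-diagonal is (4,2) = -25 − (-18) = -7.
Row 1: -16 + 1 + 5 + (-3) + ? = -25, so (1,3) = -12.
Using row 4: 6 + (-7) + 2 + (-11) + ? → (4,3) = -25 − (-10) = -15.
Column 1 must total -25; the given cells sum to -23, so (2,1) = -2.
Using column 2: 1 + (-10) + 4 + (-7) + ? → (5,2) = -25 − (-12) = -13.
From row 2, -25 − (-2 + (-10) + (-6) + (-14)) gives (2,3) = 7.
From row 5, -25 − (-5 + (-13) + (-9) + 3) gives (5,3) = -1.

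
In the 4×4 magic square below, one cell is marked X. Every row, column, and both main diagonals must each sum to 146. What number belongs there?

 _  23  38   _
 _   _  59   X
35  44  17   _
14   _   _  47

Row 3 must total 146; the given cells sum to 96, so (3,4) = 50.
Column 3 needs 146; the known cells sum to 114, so (4,3) = 32.
Anti-diagonal needs 146; the known cells sum to 117, so (1,4) = 29.
Using row 1: 23 + 38 + 29 + ? → (1,1) = 146 − 90 = 56.
Row 4 must total 146; the given cells sum to 93, so (4,2) = 53.
Column 1: 56 + 35 + 14 + ? = 146, so (2,1) = 41.
Column 2 must total 146; the given cells sum to 120, so (2,2) = 26.
From column 4, 146 − (29 + 50 + 47) gives (2,4) = 20.

20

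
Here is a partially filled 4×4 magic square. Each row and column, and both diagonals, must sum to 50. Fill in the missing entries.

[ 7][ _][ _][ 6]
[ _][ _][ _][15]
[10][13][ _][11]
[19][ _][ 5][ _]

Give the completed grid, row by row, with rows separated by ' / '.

Row 3 needs 50; the known cells sum to 34, so (3,3) = 16.
The remaining cell in column 1 is (2,1) = 50 − 36 = 14.
Using column 4: 6 + 15 + 11 + ? → (4,4) = 50 − 32 = 18.
Main diagonal must total 50; the given cells sum to 41, so (2,2) = 9.
The remaining cell in anti-diagonal is (2,3) = 50 − 38 = 12.
Row 4: 19 + 5 + 18 + ? = 50, so (4,2) = 8.
Column 2 needs 50; the known cells sum to 30, so (1,2) = 20.
Column 3 needs 50; the known cells sum to 33, so (1,3) = 17.

7 20 17 6 / 14 9 12 15 / 10 13 16 11 / 19 8 5 18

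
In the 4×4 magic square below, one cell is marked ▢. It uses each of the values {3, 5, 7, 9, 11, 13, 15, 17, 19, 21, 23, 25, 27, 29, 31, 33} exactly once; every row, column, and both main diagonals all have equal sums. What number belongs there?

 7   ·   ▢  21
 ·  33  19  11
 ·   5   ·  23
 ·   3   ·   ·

The 16 entries sum to 288, so each line sums to 288/4 = 72.
The remaining cell in row 2 is (2,1) = 72 − 63 = 9.
Column 2 needs 72; the known cells sum to 41, so (1,2) = 31.
From column 4, 72 − (21 + 11 + 23) gives (4,4) = 17.
From main diagonal, 72 − (7 + 33 + 17) gives (3,3) = 15.
Anti-diagonal needs 72; the known cells sum to 45, so (4,1) = 27.
Row 1: 7 + 31 + 21 + ? = 72, so (1,3) = 13.

13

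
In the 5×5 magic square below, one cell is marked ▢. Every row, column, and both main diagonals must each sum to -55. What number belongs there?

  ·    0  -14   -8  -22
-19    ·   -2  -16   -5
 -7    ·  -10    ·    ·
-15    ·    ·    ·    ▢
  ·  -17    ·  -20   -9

-1

Row 1: 0 + (-14) + (-8) + (-22) + ? = -55, so (1,1) = -11.
The remaining cell in row 2 is (2,2) = -55 − (-42) = -13.
Column 1: -11 + (-19) + (-7) + (-15) + ? = -55, so (5,1) = -3.
Using main diagonal: -11 + (-13) + (-10) + (-9) + ? → (4,4) = -55 − (-43) = -12.
Anti-diagonal: -22 + (-16) + (-10) + (-3) + ? = -55, so (4,2) = -4.
Row 5 must total -55; the given cells sum to -49, so (5,3) = -6.
From column 2, -55 − (0 + (-13) + (-4) + (-17)) gives (3,2) = -21.
The remaining cell in column 3 is (4,3) = -55 − (-32) = -23.
Column 4: -8 + (-16) + (-12) + (-20) + ? = -55, so (3,4) = 1.
The remaining cell in row 3 is (3,5) = -55 − (-37) = -18.
From row 4, -55 − (-15 + (-4) + (-23) + (-12)) gives (4,5) = -1.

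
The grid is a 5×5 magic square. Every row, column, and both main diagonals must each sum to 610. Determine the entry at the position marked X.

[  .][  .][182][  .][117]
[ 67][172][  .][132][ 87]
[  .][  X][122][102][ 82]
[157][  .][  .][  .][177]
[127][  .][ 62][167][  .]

Row 2 must total 610; the given cells sum to 458, so (2,3) = 152.
The remaining cell in column 3 is (4,3) = 610 − 518 = 92.
The remaining cell in column 5 is (5,5) = 610 − 463 = 147.
Anti-diagonal needs 610; the known cells sum to 498, so (4,2) = 112.
Row 4 must total 610; the given cells sum to 538, so (4,4) = 72.
Row 5: 127 + 62 + 167 + 147 + ? = 610, so (5,2) = 107.
Column 4 needs 610; the known cells sum to 473, so (1,4) = 137.
Main diagonal needs 610; the known cells sum to 513, so (1,1) = 97.
From row 1, 610 − (97 + 182 + 137 + 117) gives (1,2) = 77.
Column 1: 97 + 67 + 157 + 127 + ? = 610, so (3,1) = 162.
Column 2 needs 610; the known cells sum to 468, so (3,2) = 142.

142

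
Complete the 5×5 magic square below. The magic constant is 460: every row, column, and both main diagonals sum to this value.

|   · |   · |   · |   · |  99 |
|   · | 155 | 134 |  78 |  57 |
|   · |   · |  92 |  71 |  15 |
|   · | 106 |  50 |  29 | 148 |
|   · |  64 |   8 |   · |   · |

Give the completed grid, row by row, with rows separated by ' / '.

Row 2 must total 460; the given cells sum to 424, so (2,1) = 36.
The remaining cell in row 4 is (4,1) = 460 − 333 = 127.
Column 3 needs 460; the known cells sum to 284, so (1,3) = 176.
Column 5: 99 + 57 + 15 + 148 + ? = 460, so (5,5) = 141.
Using main diagonal: 155 + 92 + 29 + 141 + ? → (1,1) = 460 − 417 = 43.
The remaining cell in anti-diagonal is (5,1) = 460 − 375 = 85.
Row 5 must total 460; the given cells sum to 298, so (5,4) = 162.
Column 1: 43 + 36 + 127 + 85 + ? = 460, so (3,1) = 169.
From column 4, 460 − (78 + 71 + 29 + 162) gives (1,4) = 120.
Row 1: 43 + 176 + 120 + 99 + ? = 460, so (1,2) = 22.
Row 3: 169 + 92 + 71 + 15 + ? = 460, so (3,2) = 113.

43 22 176 120 99 / 36 155 134 78 57 / 169 113 92 71 15 / 127 106 50 29 148 / 85 64 8 162 141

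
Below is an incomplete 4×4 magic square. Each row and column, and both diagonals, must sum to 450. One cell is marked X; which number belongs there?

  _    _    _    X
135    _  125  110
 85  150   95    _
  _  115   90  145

75

Row 2 needs 450; the known cells sum to 370, so (2,2) = 80.
Row 3 must total 450; the given cells sum to 330, so (3,4) = 120.
Row 4 needs 450; the known cells sum to 350, so (4,1) = 100.
The remaining cell in column 1 is (1,1) = 450 − 320 = 130.
Column 2 needs 450; the known cells sum to 345, so (1,2) = 105.
Column 3 must total 450; the given cells sum to 310, so (1,3) = 140.
From column 4, 450 − (110 + 120 + 145) gives (1,4) = 75.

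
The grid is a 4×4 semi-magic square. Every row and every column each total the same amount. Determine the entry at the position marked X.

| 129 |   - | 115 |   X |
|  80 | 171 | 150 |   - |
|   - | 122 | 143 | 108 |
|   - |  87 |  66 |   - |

Column 3 is complete and sums to 474; that is the magic constant.
The remaining cell in row 2 is (2,4) = 474 − 401 = 73.
The remaining cell in row 3 is (3,1) = 474 − 373 = 101.
Using column 1: 129 + 80 + 101 + ? → (4,1) = 474 − 310 = 164.
Column 2 needs 474; the known cells sum to 380, so (1,2) = 94.
From row 1, 474 − (129 + 94 + 115) gives (1,4) = 136.

136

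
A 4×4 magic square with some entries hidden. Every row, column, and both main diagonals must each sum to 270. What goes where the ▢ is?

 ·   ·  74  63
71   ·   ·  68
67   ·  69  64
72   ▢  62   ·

61

Row 3: 67 + 69 + 64 + ? = 270, so (3,2) = 70.
Using column 1: 71 + 67 + 72 + ? → (1,1) = 270 − 210 = 60.
Column 3: 74 + 69 + 62 + ? = 270, so (2,3) = 65.
From column 4, 270 − (63 + 68 + 64) gives (4,4) = 75.
Main diagonal must total 270; the given cells sum to 204, so (2,2) = 66.
Using row 1: 60 + 74 + 63 + ? → (1,2) = 270 − 197 = 73.
Row 4 needs 270; the known cells sum to 209, so (4,2) = 61.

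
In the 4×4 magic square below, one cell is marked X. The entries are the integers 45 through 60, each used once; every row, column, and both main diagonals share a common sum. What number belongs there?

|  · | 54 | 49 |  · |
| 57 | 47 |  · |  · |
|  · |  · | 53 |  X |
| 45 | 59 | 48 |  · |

51

The entries are 45 through 60, which sum to 840, so each line sums to 840/4 = 210.
The remaining cell in row 4 is (4,4) = 210 − 152 = 58.
Column 2 needs 210; the known cells sum to 160, so (3,2) = 50.
Column 3 needs 210; the known cells sum to 150, so (2,3) = 60.
Main diagonal needs 210; the known cells sum to 158, so (1,1) = 52.
Anti-diagonal: 60 + 50 + 45 + ? = 210, so (1,4) = 55.
Row 2 must total 210; the given cells sum to 164, so (2,4) = 46.
From column 1, 210 − (52 + 57 + 45) gives (3,1) = 56.
Column 4: 55 + 46 + 58 + ? = 210, so (3,4) = 51.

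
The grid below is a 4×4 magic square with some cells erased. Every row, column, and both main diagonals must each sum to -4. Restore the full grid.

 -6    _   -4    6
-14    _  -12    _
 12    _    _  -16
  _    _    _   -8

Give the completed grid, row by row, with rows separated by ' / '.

-6 0 -4 6 / -14 8 -12 14 / 12 -2 2 -16 / 4 -10 10 -8

Row 1 needs -4; the known cells sum to -4, so (1,2) = 0.
Column 1 needs -4; the known cells sum to -8, so (4,1) = 4.
Column 4 needs -4; the known cells sum to -18, so (2,4) = 14.
From anti-diagonal, -4 − (6 + (-12) + 4) gives (3,2) = -2.
Row 2 needs -4; the known cells sum to -12, so (2,2) = 8.
Row 3 must total -4; the given cells sum to -6, so (3,3) = 2.
Column 2 needs -4; the known cells sum to 6, so (4,2) = -10.
From column 3, -4 − (-4 + (-12) + 2) gives (4,3) = 10.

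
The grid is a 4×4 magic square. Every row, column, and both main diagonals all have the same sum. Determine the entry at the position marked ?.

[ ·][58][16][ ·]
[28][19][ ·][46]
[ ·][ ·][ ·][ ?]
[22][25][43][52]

13

Row 4 is complete and sums to 142; that is the magic constant.
The remaining cell in row 2 is (2,3) = 142 − 93 = 49.
The remaining cell in column 2 is (3,2) = 142 − 102 = 40.
The remaining cell in column 3 is (3,3) = 142 − 108 = 34.
The remaining cell in main diagonal is (1,1) = 142 − 105 = 37.
Anti-diagonal needs 142; the known cells sum to 111, so (1,4) = 31.
Column 1: 37 + 28 + 22 + ? = 142, so (3,1) = 55.
The remaining cell in column 4 is (3,4) = 142 − 129 = 13.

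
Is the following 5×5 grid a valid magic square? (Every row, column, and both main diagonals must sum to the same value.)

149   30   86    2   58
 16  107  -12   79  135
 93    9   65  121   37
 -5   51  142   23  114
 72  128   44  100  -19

Row 1: 149 + 30 + 86 + 2 + 58 = 325.
Row 2: 16 + 107 + (-12) + 79 + 135 = 325.
Row 3: 93 + 9 + 65 + 121 + 37 = 325.
Row 4: -5 + 51 + 142 + 23 + 114 = 325.
Row 5: 72 + 128 + 44 + 100 + (-19) = 325.
Column 1: 149 + 16 + 93 + (-5) + 72 = 325.
Column 2: 30 + 107 + 9 + 51 + 128 = 325.
Column 3: 86 + (-12) + 65 + 142 + 44 = 325.
Column 4: 2 + 79 + 121 + 23 + 100 = 325.
Column 5: 58 + 135 + 37 + 114 + (-19) = 325.
Main diagonal: 149 + 107 + 65 + 23 + (-19) = 325.
Anti-diagonal: 58 + 79 + 65 + 51 + 72 = 325.
All lines sum to 325.

Yes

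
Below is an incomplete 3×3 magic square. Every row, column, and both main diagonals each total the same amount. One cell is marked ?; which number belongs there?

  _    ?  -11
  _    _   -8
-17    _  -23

Column 3 is complete and sums to -42; that is the magic constant.
Row 3 must total -42; the given cells sum to -40, so (3,2) = -2.
The remaining cell in anti-diagonal is (2,2) = -42 − (-28) = -14.
Row 2: -14 + (-8) + ? = -42, so (2,1) = -20.
Column 1: -20 + (-17) + ? = -42, so (1,1) = -5.
Using column 2: -14 + (-2) + ? → (1,2) = -42 − (-16) = -26.

-26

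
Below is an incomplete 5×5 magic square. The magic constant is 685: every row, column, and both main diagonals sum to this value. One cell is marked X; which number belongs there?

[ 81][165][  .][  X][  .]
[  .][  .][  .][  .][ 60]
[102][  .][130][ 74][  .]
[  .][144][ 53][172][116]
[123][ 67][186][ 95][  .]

Row 4 must total 685; the given cells sum to 485, so (4,1) = 200.
Row 5: 123 + 67 + 186 + 95 + ? = 685, so (5,5) = 214.
The remaining cell in column 1 is (2,1) = 685 − 506 = 179.
Using main diagonal: 81 + 130 + 172 + 214 + ? → (2,2) = 685 − 597 = 88.
The remaining cell in column 2 is (3,2) = 685 − 464 = 221.
Row 3: 102 + 221 + 130 + 74 + ? = 685, so (3,5) = 158.
Using column 5: 60 + 158 + 116 + 214 + ? → (1,5) = 685 − 548 = 137.
Anti-diagonal must total 685; the given cells sum to 534, so (2,4) = 151.
The remaining cell in row 2 is (2,3) = 685 − 478 = 207.
Using column 3: 207 + 130 + 53 + 186 + ? → (1,3) = 685 − 576 = 109.
From column 4, 685 − (151 + 74 + 172 + 95) gives (1,4) = 193.

193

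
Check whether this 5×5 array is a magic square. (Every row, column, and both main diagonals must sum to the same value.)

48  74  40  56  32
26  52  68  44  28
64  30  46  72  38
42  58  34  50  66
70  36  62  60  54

No — row 5 sums to 282 but row 1 sums to 250.

Row 1: 48 + 74 + 40 + 56 + 32 = 250.
Row 2: 26 + 52 + 68 + 44 + 28 = 218.
Row 3: 64 + 30 + 46 + 72 + 38 = 250.
Row 4: 42 + 58 + 34 + 50 + 66 = 250.
Row 5: 70 + 36 + 62 + 60 + 54 = 282.
Column 1: 48 + 26 + 64 + 42 + 70 = 250.
Column 2: 74 + 52 + 30 + 58 + 36 = 250.
Column 3: 40 + 68 + 46 + 34 + 62 = 250.
Column 4: 56 + 44 + 72 + 50 + 60 = 282.
Column 5: 32 + 28 + 38 + 66 + 54 = 218.
Main diagonal: 48 + 52 + 46 + 50 + 54 = 250.
Anti-diagonal: 32 + 44 + 46 + 58 + 70 = 250.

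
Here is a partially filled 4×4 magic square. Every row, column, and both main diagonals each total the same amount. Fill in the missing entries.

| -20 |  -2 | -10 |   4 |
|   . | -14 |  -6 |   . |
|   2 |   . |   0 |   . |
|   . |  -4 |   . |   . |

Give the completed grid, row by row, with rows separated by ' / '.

-20 -2 -10 4 / 8 -14 -6 -16 / 2 -8 0 -22 / -18 -4 -12 6

Row 1 is already complete: -20 + -2 + -10 + 4 = -28, so that is the magic constant.
Column 2: -2 + (-14) + (-4) + ? = -28, so (3,2) = -8.
Column 3: -10 + (-6) + 0 + ? = -28, so (4,3) = -12.
Using main diagonal: -20 + (-14) + 0 + ? → (4,4) = -28 − (-34) = 6.
Using anti-diagonal: 4 + (-6) + (-8) + ? → (4,1) = -28 − (-10) = -18.
From row 3, -28 − (2 + (-8) + 0) gives (3,4) = -22.
Using column 1: -20 + 2 + (-18) + ? → (2,1) = -28 − (-36) = 8.
The remaining cell in column 4 is (2,4) = -28 − (-12) = -16.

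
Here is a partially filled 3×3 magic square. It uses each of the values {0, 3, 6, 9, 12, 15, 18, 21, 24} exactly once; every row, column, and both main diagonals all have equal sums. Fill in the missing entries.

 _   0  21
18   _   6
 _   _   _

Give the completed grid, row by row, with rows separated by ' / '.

15 0 21 / 18 12 6 / 3 24 9

The 9 entries sum to 108, so each line sums to 108/3 = 36.
Row 1 must total 36; the given cells sum to 21, so (1,1) = 15.
Using row 2: 18 + 6 + ? → (2,2) = 36 − 24 = 12.
Column 1 needs 36; the known cells sum to 33, so (3,1) = 3.
From column 2, 36 − (0 + 12) gives (3,2) = 24.
Column 3 needs 36; the known cells sum to 27, so (3,3) = 9.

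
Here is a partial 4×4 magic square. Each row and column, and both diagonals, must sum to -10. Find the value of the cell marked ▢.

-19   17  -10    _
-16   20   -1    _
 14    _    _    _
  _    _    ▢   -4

Row 1 needs -10; the known cells sum to -12, so (1,4) = 2.
Row 2 needs -10; the known cells sum to 3, so (2,4) = -13.
From column 1, -10 − (-19 + (-16) + 14) gives (4,1) = 11.
From column 4, -10 − (2 + (-13) + (-4)) gives (3,4) = 5.
Main diagonal needs -10; the known cells sum to -3, so (3,3) = -7.
Using anti-diagonal: 2 + (-1) + 11 + ? → (3,2) = -10 − 12 = -22.
The remaining cell in column 2 is (4,2) = -10 − 15 = -25.
Column 3 needs -10; the known cells sum to -18, so (4,3) = 8.

8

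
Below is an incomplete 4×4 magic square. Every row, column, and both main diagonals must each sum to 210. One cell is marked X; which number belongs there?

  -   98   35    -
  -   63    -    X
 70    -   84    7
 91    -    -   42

The remaining cell in row 3 is (3,2) = 210 − 161 = 49.
Column 2 needs 210; the known cells sum to 210, so (4,2) = 0.
Main diagonal must total 210; the given cells sum to 189, so (1,1) = 21.
Row 1 needs 210; the known cells sum to 154, so (1,4) = 56.
From row 4, 210 − (91 + 0 + 42) gives (4,3) = 77.
Column 1 needs 210; the known cells sum to 182, so (2,1) = 28.
The remaining cell in column 3 is (2,3) = 210 − 196 = 14.
From column 4, 210 − (56 + 7 + 42) gives (2,4) = 105.

105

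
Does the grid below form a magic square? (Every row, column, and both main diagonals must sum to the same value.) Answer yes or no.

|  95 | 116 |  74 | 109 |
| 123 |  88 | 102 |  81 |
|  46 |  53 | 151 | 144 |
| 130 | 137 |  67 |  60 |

Yes

Row 1: 95 + 116 + 74 + 109 = 394.
Row 2: 123 + 88 + 102 + 81 = 394.
Row 3: 46 + 53 + 151 + 144 = 394.
Row 4: 130 + 137 + 67 + 60 = 394.
Column 1: 95 + 123 + 46 + 130 = 394.
Column 2: 116 + 88 + 53 + 137 = 394.
Column 3: 74 + 102 + 151 + 67 = 394.
Column 4: 109 + 81 + 144 + 60 = 394.
Main diagonal: 95 + 88 + 151 + 60 = 394.
Anti-diagonal: 109 + 102 + 53 + 130 = 394.
All lines sum to 394.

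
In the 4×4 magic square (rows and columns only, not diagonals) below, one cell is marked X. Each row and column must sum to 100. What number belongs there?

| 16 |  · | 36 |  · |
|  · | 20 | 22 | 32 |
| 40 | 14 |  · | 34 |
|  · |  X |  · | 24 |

The remaining cell in row 2 is (2,1) = 100 − 74 = 26.
From row 3, 100 − (40 + 14 + 34) gives (3,3) = 12.
From column 1, 100 − (16 + 26 + 40) gives (4,1) = 18.
Column 3 needs 100; the known cells sum to 70, so (4,3) = 30.
Column 4 must total 100; the given cells sum to 90, so (1,4) = 10.
Using row 1: 16 + 36 + 10 + ? → (1,2) = 100 − 62 = 38.
Row 4 must total 100; the given cells sum to 72, so (4,2) = 28.

28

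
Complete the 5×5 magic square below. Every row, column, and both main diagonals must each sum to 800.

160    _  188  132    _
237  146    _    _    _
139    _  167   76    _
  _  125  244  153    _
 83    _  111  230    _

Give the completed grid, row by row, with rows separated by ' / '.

The remaining cell in column 1 is (4,1) = 800 − 619 = 181.
Column 3 needs 800; the known cells sum to 710, so (2,3) = 90.
Column 4 needs 800; the known cells sum to 591, so (2,4) = 209.
Main diagonal: 160 + 146 + 167 + 153 + ? = 800, so (5,5) = 174.
Anti-diagonal must total 800; the given cells sum to 584, so (1,5) = 216.
The remaining cell in row 1 is (1,2) = 800 − 696 = 104.
Row 2 needs 800; the known cells sum to 682, so (2,5) = 118.
The remaining cell in row 4 is (4,5) = 800 − 703 = 97.
Using row 5: 83 + 111 + 230 + 174 + ? → (5,2) = 800 − 598 = 202.
The remaining cell in column 2 is (3,2) = 800 − 577 = 223.
From column 5, 800 − (216 + 118 + 97 + 174) gives (3,5) = 195.

160 104 188 132 216 / 237 146 90 209 118 / 139 223 167 76 195 / 181 125 244 153 97 / 83 202 111 230 174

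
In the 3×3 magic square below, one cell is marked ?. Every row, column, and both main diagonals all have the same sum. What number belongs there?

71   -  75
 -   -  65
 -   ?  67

Column 3 is complete and sums to 207; that is the magic constant.
From row 1, 207 − (71 + 75) gives (1,2) = 61.
Main diagonal needs 207; the known cells sum to 138, so (2,2) = 69.
Anti-diagonal must total 207; the given cells sum to 144, so (3,1) = 63.
Row 2: 69 + 65 + ? = 207, so (2,1) = 73.
Row 3 must total 207; the given cells sum to 130, so (3,2) = 77.

77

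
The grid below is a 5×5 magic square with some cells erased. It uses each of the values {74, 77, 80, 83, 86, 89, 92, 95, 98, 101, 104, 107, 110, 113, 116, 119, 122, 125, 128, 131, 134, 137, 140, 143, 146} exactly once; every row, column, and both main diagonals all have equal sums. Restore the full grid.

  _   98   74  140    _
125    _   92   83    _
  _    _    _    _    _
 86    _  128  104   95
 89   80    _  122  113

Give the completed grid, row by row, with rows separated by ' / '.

107 98 74 140 131 / 125 116 92 83 134 / 143 119 110 101 77 / 86 137 128 104 95 / 89 80 146 122 113

The 25 entries sum to 2750, so each line sums to 2750/5 = 550.
Row 4 needs 550; the known cells sum to 413, so (4,2) = 137.
The remaining cell in row 5 is (5,3) = 550 − 404 = 146.
Column 3 needs 550; the known cells sum to 440, so (3,3) = 110.
The remaining cell in column 4 is (3,4) = 550 − 449 = 101.
Using anti-diagonal: 83 + 110 + 137 + 89 + ? → (1,5) = 550 − 419 = 131.
Row 1 needs 550; the known cells sum to 443, so (1,1) = 107.
Column 1 must total 550; the given cells sum to 407, so (3,1) = 143.
The remaining cell in main diagonal is (2,2) = 550 − 434 = 116.
Row 2: 125 + 116 + 92 + 83 + ? = 550, so (2,5) = 134.
The remaining cell in column 2 is (3,2) = 550 − 431 = 119.
From column 5, 550 − (131 + 134 + 95 + 113) gives (3,5) = 77.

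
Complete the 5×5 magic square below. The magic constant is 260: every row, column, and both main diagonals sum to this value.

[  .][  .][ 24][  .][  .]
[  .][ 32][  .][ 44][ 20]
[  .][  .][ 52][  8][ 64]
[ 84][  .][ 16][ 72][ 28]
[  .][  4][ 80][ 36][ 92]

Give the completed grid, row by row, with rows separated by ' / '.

12 68 24 100 56 / 76 32 88 44 20 / 40 96 52 8 64 / 84 60 16 72 28 / 48 4 80 36 92

From row 4, 260 − (84 + 16 + 72 + 28) gives (4,2) = 60.
The remaining cell in row 5 is (5,1) = 260 − 212 = 48.
Column 3 must total 260; the given cells sum to 172, so (2,3) = 88.
Column 4: 44 + 8 + 72 + 36 + ? = 260, so (1,4) = 100.
Column 5: 20 + 64 + 28 + 92 + ? = 260, so (1,5) = 56.
Using main diagonal: 32 + 52 + 72 + 92 + ? → (1,1) = 260 − 248 = 12.
From row 1, 260 − (12 + 24 + 100 + 56) gives (1,2) = 68.
Row 2 must total 260; the given cells sum to 184, so (2,1) = 76.
Column 1 must total 260; the given cells sum to 220, so (3,1) = 40.
Using column 2: 68 + 32 + 60 + 4 + ? → (3,2) = 260 − 164 = 96.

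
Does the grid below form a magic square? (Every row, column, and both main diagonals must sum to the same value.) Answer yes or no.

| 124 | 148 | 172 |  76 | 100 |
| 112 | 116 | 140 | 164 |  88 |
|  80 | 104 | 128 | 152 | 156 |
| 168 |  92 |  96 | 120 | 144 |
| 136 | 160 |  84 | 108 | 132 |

Row 1: 124 + 148 + 172 + 76 + 100 = 620.
Row 2: 112 + 116 + 140 + 164 + 88 = 620.
Row 3: 80 + 104 + 128 + 152 + 156 = 620.
Row 4: 168 + 92 + 96 + 120 + 144 = 620.
Row 5: 136 + 160 + 84 + 108 + 132 = 620.
Column 1: 124 + 112 + 80 + 168 + 136 = 620.
Column 2: 148 + 116 + 104 + 92 + 160 = 620.
Column 3: 172 + 140 + 128 + 96 + 84 = 620.
Column 4: 76 + 164 + 152 + 120 + 108 = 620.
Column 5: 100 + 88 + 156 + 144 + 132 = 620.
Main diagonal: 124 + 116 + 128 + 120 + 132 = 620.
Anti-diagonal: 100 + 164 + 128 + 92 + 136 = 620.
All lines sum to 620.

Yes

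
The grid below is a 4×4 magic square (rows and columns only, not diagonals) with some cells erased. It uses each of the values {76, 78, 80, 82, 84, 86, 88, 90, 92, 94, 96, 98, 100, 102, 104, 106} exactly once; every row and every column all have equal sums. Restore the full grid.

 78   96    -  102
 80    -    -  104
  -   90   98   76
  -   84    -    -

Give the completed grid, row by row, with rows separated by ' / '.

The 16 entries sum to 1456, so each line sums to 1456/4 = 364.
Row 1 needs 364; the known cells sum to 276, so (1,3) = 88.
From row 3, 364 − (90 + 98 + 76) gives (3,1) = 100.
Column 1 needs 364; the known cells sum to 258, so (4,1) = 106.
Column 2 must total 364; the given cells sum to 270, so (2,2) = 94.
The remaining cell in column 4 is (4,4) = 364 − 282 = 82.
Row 2 needs 364; the known cells sum to 278, so (2,3) = 86.
Row 4 needs 364; the known cells sum to 272, so (4,3) = 92.

78 96 88 102 / 80 94 86 104 / 100 90 98 76 / 106 84 92 82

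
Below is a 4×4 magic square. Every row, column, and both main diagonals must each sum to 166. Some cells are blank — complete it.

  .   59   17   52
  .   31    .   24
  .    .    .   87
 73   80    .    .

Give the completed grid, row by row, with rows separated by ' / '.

38 59 17 52 / 66 31 45 24 / -11 -4 94 87 / 73 80 10 3

From row 1, 166 − (59 + 17 + 52) gives (1,1) = 38.
The remaining cell in column 2 is (3,2) = 166 − 170 = -4.
Column 4 must total 166; the given cells sum to 163, so (4,4) = 3.
Main diagonal must total 166; the given cells sum to 72, so (3,3) = 94.
Anti-diagonal: 52 + (-4) + 73 + ? = 166, so (2,3) = 45.
Row 2 needs 166; the known cells sum to 100, so (2,1) = 66.
Row 3 needs 166; the known cells sum to 177, so (3,1) = -11.
From row 4, 166 − (73 + 80 + 3) gives (4,3) = 10.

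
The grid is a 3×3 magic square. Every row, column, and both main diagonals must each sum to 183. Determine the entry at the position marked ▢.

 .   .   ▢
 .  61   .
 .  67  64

Using row 3: 67 + 64 + ? → (3,1) = 183 − 131 = 52.
From column 2, 183 − (61 + 67) gives (1,2) = 55.
The remaining cell in main diagonal is (1,1) = 183 − 125 = 58.
Anti-diagonal needs 183; the known cells sum to 113, so (1,3) = 70.

70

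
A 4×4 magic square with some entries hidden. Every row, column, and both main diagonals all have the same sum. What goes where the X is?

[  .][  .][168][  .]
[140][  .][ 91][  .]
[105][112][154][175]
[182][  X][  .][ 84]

Row 3 is complete and sums to 546; that is the magic constant.
The remaining cell in column 1 is (1,1) = 546 − 427 = 119.
Column 3 needs 546; the known cells sum to 413, so (4,3) = 133.
Main diagonal must total 546; the given cells sum to 357, so (2,2) = 189.
From anti-diagonal, 546 − (91 + 112 + 182) gives (1,4) = 161.
Row 1: 119 + 168 + 161 + ? = 546, so (1,2) = 98.
Row 2 needs 546; the known cells sum to 420, so (2,4) = 126.
Using row 4: 182 + 133 + 84 + ? → (4,2) = 546 − 399 = 147.

147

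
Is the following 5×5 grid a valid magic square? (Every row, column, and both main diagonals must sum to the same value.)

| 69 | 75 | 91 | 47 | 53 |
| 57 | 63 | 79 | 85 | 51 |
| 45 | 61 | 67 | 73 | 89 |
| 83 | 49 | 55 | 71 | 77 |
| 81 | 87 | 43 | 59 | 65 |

Row 1: 69 + 75 + 91 + 47 + 53 = 335.
Row 2: 57 + 63 + 79 + 85 + 51 = 335.
Row 3: 45 + 61 + 67 + 73 + 89 = 335.
Row 4: 83 + 49 + 55 + 71 + 77 = 335.
Row 5: 81 + 87 + 43 + 59 + 65 = 335.
Column 1: 69 + 57 + 45 + 83 + 81 = 335.
Column 2: 75 + 63 + 61 + 49 + 87 = 335.
Column 3: 91 + 79 + 67 + 55 + 43 = 335.
Column 4: 47 + 85 + 73 + 71 + 59 = 335.
Column 5: 53 + 51 + 89 + 77 + 65 = 335.
Main diagonal: 69 + 63 + 67 + 71 + 65 = 335.
Anti-diagonal: 53 + 85 + 67 + 49 + 81 = 335.
All lines sum to 335.

Yes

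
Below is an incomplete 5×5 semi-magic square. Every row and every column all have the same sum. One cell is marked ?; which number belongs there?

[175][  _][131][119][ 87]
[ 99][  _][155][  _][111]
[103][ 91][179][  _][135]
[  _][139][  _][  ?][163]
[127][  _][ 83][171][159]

Column 5 is complete and sums to 655; that is the magic constant.
From row 1, 655 − (175 + 131 + 119 + 87) gives (1,2) = 143.
The remaining cell in row 3 is (3,4) = 655 − 508 = 147.
Row 5: 127 + 83 + 171 + 159 + ? = 655, so (5,2) = 115.
Using column 1: 175 + 99 + 103 + 127 + ? → (4,1) = 655 − 504 = 151.
Column 2: 143 + 91 + 139 + 115 + ? = 655, so (2,2) = 167.
From column 3, 655 − (131 + 155 + 179 + 83) gives (4,3) = 107.
Row 2 must total 655; the given cells sum to 532, so (2,4) = 123.
Row 4 needs 655; the known cells sum to 560, so (4,4) = 95.

95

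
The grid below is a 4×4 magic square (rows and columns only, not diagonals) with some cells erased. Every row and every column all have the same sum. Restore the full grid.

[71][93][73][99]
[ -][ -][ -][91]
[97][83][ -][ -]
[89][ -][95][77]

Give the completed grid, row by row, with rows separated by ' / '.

71 93 73 99 / 79 85 81 91 / 97 83 87 69 / 89 75 95 77

Row 1 is already complete: 71 + 93 + 73 + 99 = 336, so that is the magic constant.
Row 4 must total 336; the given cells sum to 261, so (4,2) = 75.
Column 1 needs 336; the known cells sum to 257, so (2,1) = 79.
Using column 2: 93 + 83 + 75 + ? → (2,2) = 336 − 251 = 85.
Column 4 must total 336; the given cells sum to 267, so (3,4) = 69.
Using row 2: 79 + 85 + 91 + ? → (2,3) = 336 − 255 = 81.
Row 3 needs 336; the known cells sum to 249, so (3,3) = 87.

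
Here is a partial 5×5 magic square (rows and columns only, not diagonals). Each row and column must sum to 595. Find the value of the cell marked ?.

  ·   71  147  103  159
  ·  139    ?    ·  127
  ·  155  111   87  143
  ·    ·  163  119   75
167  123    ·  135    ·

Using row 1: 71 + 147 + 103 + 159 + ? → (1,1) = 595 − 480 = 115.
Row 3: 155 + 111 + 87 + 143 + ? = 595, so (3,1) = 99.
The remaining cell in column 2 is (4,2) = 595 − 488 = 107.
Using column 4: 103 + 87 + 119 + 135 + ? → (2,4) = 595 − 444 = 151.
Using column 5: 159 + 127 + 143 + 75 + ? → (5,5) = 595 − 504 = 91.
Row 4 must total 595; the given cells sum to 464, so (4,1) = 131.
Row 5: 167 + 123 + 135 + 91 + ? = 595, so (5,3) = 79.
From column 1, 595 − (115 + 99 + 131 + 167) gives (2,1) = 83.
Column 3: 147 + 111 + 163 + 79 + ? = 595, so (2,3) = 95.

95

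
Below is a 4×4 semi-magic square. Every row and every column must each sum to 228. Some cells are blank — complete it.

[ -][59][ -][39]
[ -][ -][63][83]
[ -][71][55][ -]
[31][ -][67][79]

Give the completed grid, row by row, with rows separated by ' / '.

Row 4 needs 228; the known cells sum to 177, so (4,2) = 51.
Column 2: 59 + 71 + 51 + ? = 228, so (2,2) = 47.
Column 3: 63 + 55 + 67 + ? = 228, so (1,3) = 43.
Column 4: 39 + 83 + 79 + ? = 228, so (3,4) = 27.
Row 1: 59 + 43 + 39 + ? = 228, so (1,1) = 87.
The remaining cell in row 2 is (2,1) = 228 − 193 = 35.
From row 3, 228 − (71 + 55 + 27) gives (3,1) = 75.

87 59 43 39 / 35 47 63 83 / 75 71 55 27 / 31 51 67 79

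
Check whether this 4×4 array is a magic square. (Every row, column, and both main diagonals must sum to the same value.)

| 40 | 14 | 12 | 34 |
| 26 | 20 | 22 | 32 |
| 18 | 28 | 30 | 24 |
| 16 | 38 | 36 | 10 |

Row 1: 40 + 14 + 12 + 34 = 100.
Row 2: 26 + 20 + 22 + 32 = 100.
Row 3: 18 + 28 + 30 + 24 = 100.
Row 4: 16 + 38 + 36 + 10 = 100.
Column 1: 40 + 26 + 18 + 16 = 100.
Column 2: 14 + 20 + 28 + 38 = 100.
Column 3: 12 + 22 + 30 + 36 = 100.
Column 4: 34 + 32 + 24 + 10 = 100.
Main diagonal: 40 + 20 + 30 + 10 = 100.
Anti-diagonal: 34 + 22 + 28 + 16 = 100.
All lines sum to 100.

Yes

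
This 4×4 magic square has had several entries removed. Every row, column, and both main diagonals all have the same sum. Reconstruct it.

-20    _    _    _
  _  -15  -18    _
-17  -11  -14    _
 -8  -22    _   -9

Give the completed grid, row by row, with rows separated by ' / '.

Main diagonal is already complete: -20 + -15 + -14 + -9 = -58, so that is the magic constant.
Row 3: -17 + (-11) + (-14) + ? = -58, so (3,4) = -16.
Row 4 must total -58; the given cells sum to -39, so (4,3) = -19.
Column 1: -20 + (-17) + (-8) + ? = -58, so (2,1) = -13.
Column 2 needs -58; the known cells sum to -48, so (1,2) = -10.
Column 3 needs -58; the known cells sum to -51, so (1,3) = -7.
Anti-diagonal: -18 + (-11) + (-8) + ? = -58, so (1,4) = -21.
Row 2 must total -58; the given cells sum to -46, so (2,4) = -12.

-20 -10 -7 -21 / -13 -15 -18 -12 / -17 -11 -14 -16 / -8 -22 -19 -9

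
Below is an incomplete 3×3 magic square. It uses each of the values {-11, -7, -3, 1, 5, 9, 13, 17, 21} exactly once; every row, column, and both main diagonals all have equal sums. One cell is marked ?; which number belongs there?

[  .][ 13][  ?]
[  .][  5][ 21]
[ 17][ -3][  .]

-7

The 9 entries sum to 45, so each line sums to 45/3 = 15.
Row 2: 5 + 21 + ? = 15, so (2,1) = -11.
From row 3, 15 − (17 + (-3)) gives (3,3) = 1.
Column 1 needs 15; the known cells sum to 6, so (1,1) = 9.
Column 3 must total 15; the given cells sum to 22, so (1,3) = -7.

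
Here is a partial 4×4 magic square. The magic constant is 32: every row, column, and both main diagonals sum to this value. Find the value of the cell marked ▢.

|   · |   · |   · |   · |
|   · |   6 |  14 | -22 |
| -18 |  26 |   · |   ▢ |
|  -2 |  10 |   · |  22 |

38

Row 2 needs 32; the known cells sum to -2, so (2,1) = 34.
From row 4, 32 − (-2 + 10 + 22) gives (4,3) = 2.
The remaining cell in column 1 is (1,1) = 32 − 14 = 18.
Using column 2: 6 + 26 + 10 + ? → (1,2) = 32 − 42 = -10.
Using main diagonal: 18 + 6 + 22 + ? → (3,3) = 32 − 46 = -14.
Anti-diagonal needs 32; the known cells sum to 38, so (1,4) = -6.
From row 1, 32 − (18 + (-10) + (-6)) gives (1,3) = 30.
Row 3 must total 32; the given cells sum to -6, so (3,4) = 38.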